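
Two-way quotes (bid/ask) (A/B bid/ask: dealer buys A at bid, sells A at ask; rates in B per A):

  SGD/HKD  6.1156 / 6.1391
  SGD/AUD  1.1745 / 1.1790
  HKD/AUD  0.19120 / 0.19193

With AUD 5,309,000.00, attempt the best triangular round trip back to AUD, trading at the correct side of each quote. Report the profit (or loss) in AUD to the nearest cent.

Net result: AUD -17,020.23 (no profitable arbitrage after spreads)

Best loop AUD → HKD → SGD → AUD:
AUD 5,309,000.00 ÷ 0.19193 (buy HKD at ask) = HKD 27,661,126.45
HKD 27,661,126.45 ÷ 6.1391 (buy SGD at ask) = SGD 4,505,729.90
SGD 4,505,729.90 × 1.1745 (sell SGD at bid) = AUD 5,291,979.77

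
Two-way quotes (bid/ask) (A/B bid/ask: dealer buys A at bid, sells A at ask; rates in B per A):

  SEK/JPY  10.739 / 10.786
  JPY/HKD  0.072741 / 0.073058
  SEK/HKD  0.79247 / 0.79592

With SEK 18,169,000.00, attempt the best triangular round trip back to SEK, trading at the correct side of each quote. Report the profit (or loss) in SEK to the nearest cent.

Net profit: SEK 102,982.07

Best loop SEK → HKD → JPY → SEK:
SEK 18,169,000.00 × 0.79247 (sell SEK at bid) = HKD 14,398,387.43
HKD 14,398,387.43 ÷ 0.073058 (buy JPY at ask) = JPY 197,081,599
JPY 197,081,599 ÷ 10.786 (buy SEK at ask) = SEK 18,271,982.07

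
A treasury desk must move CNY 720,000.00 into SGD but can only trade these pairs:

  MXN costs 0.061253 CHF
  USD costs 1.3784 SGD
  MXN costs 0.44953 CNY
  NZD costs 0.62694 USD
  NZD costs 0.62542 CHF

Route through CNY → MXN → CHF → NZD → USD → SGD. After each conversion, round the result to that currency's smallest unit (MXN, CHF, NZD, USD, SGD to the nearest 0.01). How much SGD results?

SGD 135,559.73

CNY 720,000.00 ÷ 0.44953 = MXN 1,601,672.86
MXN 1,601,672.86 × 0.061253 = CHF 98,107.27
CHF 98,107.27 ÷ 0.62542 = NZD 156,866.22
NZD 156,866.22 × 0.62694 = USD 98,345.71
USD 98,345.71 × 1.3784 = SGD 135,559.73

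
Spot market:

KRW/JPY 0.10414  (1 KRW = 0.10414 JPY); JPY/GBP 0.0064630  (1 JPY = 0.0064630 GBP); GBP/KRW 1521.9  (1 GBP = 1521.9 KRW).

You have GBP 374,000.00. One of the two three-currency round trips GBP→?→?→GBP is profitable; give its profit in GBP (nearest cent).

Profit: GBP 9,097.62

Profitable loop is GBP → KRW → JPY → GBP:
GBP 374,000.00 × 1521.9 = KRW 569,190,600
KRW 569,190,600 × 0.10414 = JPY 59,275,509
JPY 59,275,509 × 0.0064630 = GBP 383,097.62
Profit = GBP 383,097.62 − GBP 374,000.00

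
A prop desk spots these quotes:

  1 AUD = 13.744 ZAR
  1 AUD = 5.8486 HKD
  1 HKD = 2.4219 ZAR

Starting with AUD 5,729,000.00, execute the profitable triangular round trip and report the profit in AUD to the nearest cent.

Profitable loop is AUD → HKD → ZAR → AUD:
AUD 5,729,000.00 × 5.8486 = HKD 33,506,629.40
HKD 33,506,629.40 × 2.4219 = ZAR 81,149,705.74
ZAR 81,149,705.74 ÷ 13.744 = AUD 5,904,373.24
Profit = AUD 5,904,373.24 − AUD 5,729,000.00

Profit: AUD 175,373.24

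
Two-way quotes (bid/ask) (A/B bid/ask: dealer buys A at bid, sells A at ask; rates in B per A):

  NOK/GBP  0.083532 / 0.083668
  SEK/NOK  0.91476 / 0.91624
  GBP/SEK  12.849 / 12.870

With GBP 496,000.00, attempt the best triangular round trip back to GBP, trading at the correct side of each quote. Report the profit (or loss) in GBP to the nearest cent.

Net profit: GBP 6,729.64

Best loop GBP → NOK → SEK → GBP:
GBP 496,000.00 ÷ 0.083668 (buy NOK at ask) = NOK 5,928,192.38
NOK 5,928,192.38 ÷ 0.91624 (buy SEK at ask) = SEK 6,470,130.51
SEK 6,470,130.51 ÷ 12.870 (buy GBP at ask) = GBP 502,729.64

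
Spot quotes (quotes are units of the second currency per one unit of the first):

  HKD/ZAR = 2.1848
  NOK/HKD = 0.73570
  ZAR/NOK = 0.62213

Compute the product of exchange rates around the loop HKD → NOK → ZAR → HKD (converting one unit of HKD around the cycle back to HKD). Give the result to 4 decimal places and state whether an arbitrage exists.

1.0000 (no arbitrage)

Around HKD → NOK → ZAR → HKD: 1 ÷ 0.73570 ÷ 0.62213 ÷ 2.1848 = 1.000015
Product ≈ 1 (deviation 0.001%, within rounding noise).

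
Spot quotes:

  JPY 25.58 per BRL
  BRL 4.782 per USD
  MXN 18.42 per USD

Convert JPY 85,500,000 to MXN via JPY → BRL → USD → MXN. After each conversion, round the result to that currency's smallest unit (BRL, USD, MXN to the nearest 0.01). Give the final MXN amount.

JPY 85,500,000 ÷ 25.58 = BRL 3,342,455.04
BRL 3,342,455.04 ÷ 4.782 = USD 698,965.92
USD 698,965.92 × 18.42 = MXN 12,874,952.25

MXN 12,874,952.25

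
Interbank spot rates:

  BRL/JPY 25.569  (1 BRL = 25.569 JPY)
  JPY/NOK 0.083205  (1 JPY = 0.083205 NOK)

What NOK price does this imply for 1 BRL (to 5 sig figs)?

BRL/NOK = 2.1275

1 BRL × 25.569 = 25.569 JPY
25.569 JPY × 0.083205 = 2.12747 NOK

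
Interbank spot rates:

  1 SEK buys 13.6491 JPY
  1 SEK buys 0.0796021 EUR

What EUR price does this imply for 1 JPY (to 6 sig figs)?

JPY/EUR = 0.00583204

1 JPY ÷ 13.6491 = 0.0732649 SEK
0.0732649 SEK × 0.0796021 = 0.00583204 EUR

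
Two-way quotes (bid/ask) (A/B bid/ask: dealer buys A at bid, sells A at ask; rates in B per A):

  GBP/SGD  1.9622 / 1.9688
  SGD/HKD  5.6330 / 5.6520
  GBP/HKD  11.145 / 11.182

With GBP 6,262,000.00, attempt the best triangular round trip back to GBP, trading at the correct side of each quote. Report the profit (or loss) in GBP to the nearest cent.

Best loop GBP → HKD → SGD → GBP:
GBP 6,262,000.00 × 11.145 (sell GBP at bid) = HKD 69,789,990.00
HKD 69,789,990.00 ÷ 5.6520 (buy SGD at ask) = SGD 12,347,839.70
SGD 12,347,839.70 ÷ 1.9688 (buy GBP at ask) = GBP 6,271,759.30

Net profit: GBP 9,759.30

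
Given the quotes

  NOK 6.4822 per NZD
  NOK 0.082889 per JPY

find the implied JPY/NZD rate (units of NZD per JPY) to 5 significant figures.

1 JPY × 0.082889 = 0.082889 NOK
0.082889 NOK ÷ 6.4822 = 0.0127872 NZD

JPY/NZD = 0.012787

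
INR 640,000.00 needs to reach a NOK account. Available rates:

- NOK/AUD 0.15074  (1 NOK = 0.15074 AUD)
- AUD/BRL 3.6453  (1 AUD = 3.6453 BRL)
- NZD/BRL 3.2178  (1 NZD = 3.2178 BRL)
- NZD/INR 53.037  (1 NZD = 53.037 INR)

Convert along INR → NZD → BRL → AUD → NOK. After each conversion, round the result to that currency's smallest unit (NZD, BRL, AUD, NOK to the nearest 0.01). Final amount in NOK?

NOK 70,663.99

INR 640,000.00 ÷ 53.037 = NZD 12,067.05
NZD 12,067.05 × 3.2178 = BRL 38,829.35
BRL 38,829.35 ÷ 3.6453 = AUD 10,651.89
AUD 10,651.89 ÷ 0.15074 = NOK 70,663.99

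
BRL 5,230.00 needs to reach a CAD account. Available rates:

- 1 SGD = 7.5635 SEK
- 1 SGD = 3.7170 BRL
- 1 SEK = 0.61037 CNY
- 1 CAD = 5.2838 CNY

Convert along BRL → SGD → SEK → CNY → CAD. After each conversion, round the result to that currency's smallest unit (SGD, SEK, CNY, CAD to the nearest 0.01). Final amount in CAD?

BRL 5,230.00 ÷ 3.7170 = SGD 1,407.05
SGD 1,407.05 × 7.5635 = SEK 10,642.22
SEK 10,642.22 × 0.61037 = CNY 6,495.69
CNY 6,495.69 ÷ 5.2838 = CAD 1,229.36

CAD 1,229.36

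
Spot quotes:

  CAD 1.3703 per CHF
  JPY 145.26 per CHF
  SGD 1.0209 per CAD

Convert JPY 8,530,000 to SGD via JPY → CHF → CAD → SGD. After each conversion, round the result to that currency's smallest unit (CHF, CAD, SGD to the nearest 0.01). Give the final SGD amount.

SGD 82,148.91

JPY 8,530,000 ÷ 145.26 = CHF 58,722.29
CHF 58,722.29 × 1.3703 = CAD 80,467.15
CAD 80,467.15 × 1.0209 = SGD 82,148.91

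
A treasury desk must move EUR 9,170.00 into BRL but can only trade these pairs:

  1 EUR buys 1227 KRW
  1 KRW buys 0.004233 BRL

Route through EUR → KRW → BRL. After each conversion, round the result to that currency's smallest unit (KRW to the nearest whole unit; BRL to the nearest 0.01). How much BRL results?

BRL 47,627.98

EUR 9,170.00 × 1227 = KRW 11,251,590
KRW 11,251,590 × 0.004233 = BRL 47,627.98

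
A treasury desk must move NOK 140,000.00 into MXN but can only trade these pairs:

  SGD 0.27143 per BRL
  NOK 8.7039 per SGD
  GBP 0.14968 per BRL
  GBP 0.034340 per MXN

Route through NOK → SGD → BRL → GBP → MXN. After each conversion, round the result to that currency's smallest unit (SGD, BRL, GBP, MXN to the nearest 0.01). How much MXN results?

NOK 140,000.00 ÷ 8.7039 = SGD 16,084.74
SGD 16,084.74 ÷ 0.27143 = BRL 59,259.26
BRL 59,259.26 × 0.14968 = GBP 8,869.93
GBP 8,869.93 ÷ 0.034340 = MXN 258,297.32

MXN 258,297.32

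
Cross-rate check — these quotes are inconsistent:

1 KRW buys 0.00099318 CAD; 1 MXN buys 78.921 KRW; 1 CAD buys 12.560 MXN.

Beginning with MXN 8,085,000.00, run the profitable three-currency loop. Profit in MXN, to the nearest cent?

Profit: MXN 127,395.19

Profitable loop is MXN → CAD → KRW → MXN:
MXN 8,085,000.00 ÷ 12.560 = CAD 643,710.19
CAD 643,710.19 ÷ 0.00099318 = KRW 648,130,441
KRW 648,130,441 ÷ 78.921 = MXN 8,212,395.19
Profit = MXN 8,212,395.19 − MXN 8,085,000.00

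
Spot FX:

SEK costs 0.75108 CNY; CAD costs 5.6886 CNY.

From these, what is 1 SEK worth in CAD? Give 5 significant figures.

SEK/CAD = 0.13203

1 SEK × 0.75108 = 0.75108 CNY
0.75108 CNY ÷ 5.6886 = 0.132032 CAD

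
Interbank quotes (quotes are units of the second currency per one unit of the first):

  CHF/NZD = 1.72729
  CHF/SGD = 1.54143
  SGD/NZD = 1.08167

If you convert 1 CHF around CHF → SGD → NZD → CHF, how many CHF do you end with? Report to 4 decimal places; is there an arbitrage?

0.9653 (arbitrage exists)

Around CHF → SGD → NZD → CHF: 1 × 1.54143 × 1.08167 ÷ 1.72729 = 0.965280
Product < 1; profitable direction is CHF → NZD → SGD → CHF.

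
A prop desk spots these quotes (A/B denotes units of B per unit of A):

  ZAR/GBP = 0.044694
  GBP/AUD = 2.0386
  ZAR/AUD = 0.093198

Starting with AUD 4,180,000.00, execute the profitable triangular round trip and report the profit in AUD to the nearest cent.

Profit: AUD 95,644.91

Profitable loop is AUD → GBP → ZAR → AUD:
AUD 4,180,000.00 ÷ 2.0386 = GBP 2,050,426.76
GBP 2,050,426.76 ÷ 0.044694 = ZAR 45,877,002.81
ZAR 45,877,002.81 × 0.093198 = AUD 4,275,644.91
Profit = AUD 4,275,644.91 − AUD 4,180,000.00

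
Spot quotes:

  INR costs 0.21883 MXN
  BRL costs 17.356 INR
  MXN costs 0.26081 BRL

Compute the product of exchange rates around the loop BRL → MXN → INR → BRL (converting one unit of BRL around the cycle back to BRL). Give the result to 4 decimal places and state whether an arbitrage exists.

1.0095 (arbitrage exists)

Around BRL → MXN → INR → BRL: 1 ÷ 0.26081 ÷ 0.21883 ÷ 17.356 = 1.009530
Product > 1; profitable direction is BRL → MXN → INR → BRL.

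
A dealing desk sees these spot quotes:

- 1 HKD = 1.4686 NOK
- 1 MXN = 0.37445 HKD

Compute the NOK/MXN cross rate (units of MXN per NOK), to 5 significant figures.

NOK/MXN = 1.8185

1 NOK ÷ 1.4686 = 0.680921 HKD
0.680921 HKD ÷ 0.37445 = 1.81846 MXN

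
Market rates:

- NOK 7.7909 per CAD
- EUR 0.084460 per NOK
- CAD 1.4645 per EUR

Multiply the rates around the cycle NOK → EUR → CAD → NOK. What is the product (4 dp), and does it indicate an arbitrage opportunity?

0.9637 (arbitrage exists)

Around NOK → EUR → CAD → NOK: 1 × 0.084460 × 1.4645 × 7.7909 = 0.963669
Product < 1; profitable direction is NOK → CAD → EUR → NOK.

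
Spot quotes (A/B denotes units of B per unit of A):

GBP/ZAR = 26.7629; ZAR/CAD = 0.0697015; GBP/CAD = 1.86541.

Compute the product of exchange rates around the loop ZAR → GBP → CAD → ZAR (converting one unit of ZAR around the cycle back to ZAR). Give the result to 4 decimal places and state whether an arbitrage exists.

1.0000 (no arbitrage)

Around ZAR → GBP → CAD → ZAR: 1 ÷ 26.7629 × 1.86541 ÷ 0.0697015 = 0.999998
Product ≈ 1 (deviation 0.000%, within rounding noise).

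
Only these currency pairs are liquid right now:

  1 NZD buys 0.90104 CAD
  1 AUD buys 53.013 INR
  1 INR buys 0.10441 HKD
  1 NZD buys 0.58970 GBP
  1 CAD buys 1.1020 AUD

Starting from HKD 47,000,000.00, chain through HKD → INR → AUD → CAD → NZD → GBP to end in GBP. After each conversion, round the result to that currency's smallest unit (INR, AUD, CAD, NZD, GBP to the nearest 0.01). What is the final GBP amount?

HKD 47,000,000.00 ÷ 0.10441 = INR 450,148,453.21
INR 450,148,453.21 ÷ 53.013 = AUD 8,491,284.27
AUD 8,491,284.27 ÷ 1.1020 = CAD 7,705,339.63
CAD 7,705,339.63 ÷ 0.90104 = NZD 8,551,606.62
NZD 8,551,606.62 × 0.58970 = GBP 5,042,882.42

GBP 5,042,882.42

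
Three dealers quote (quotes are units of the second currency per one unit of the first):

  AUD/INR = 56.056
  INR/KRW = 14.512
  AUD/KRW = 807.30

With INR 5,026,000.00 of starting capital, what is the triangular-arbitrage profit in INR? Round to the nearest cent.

Profitable loop is INR → KRW → AUD → INR:
INR 5,026,000.00 × 14.512 = KRW 72,937,312
KRW 72,937,312 ÷ 807.30 = AUD 90,347.22
AUD 90,347.22 × 56.056 = INR 5,064,503.85
Profit = INR 5,064,503.85 − INR 5,026,000.00

Profit: INR 38,503.85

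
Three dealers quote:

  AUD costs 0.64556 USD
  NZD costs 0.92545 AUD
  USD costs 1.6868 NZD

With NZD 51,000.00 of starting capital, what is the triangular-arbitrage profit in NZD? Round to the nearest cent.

Profit: NZD 395.29

Profitable loop is NZD → AUD → USD → NZD:
NZD 51,000.00 × 0.92545 = AUD 47,197.95
AUD 47,197.95 × 0.64556 = USD 30,469.11
USD 30,469.11 × 1.6868 = NZD 51,395.29
Profit = NZD 51,395.29 − NZD 51,000.00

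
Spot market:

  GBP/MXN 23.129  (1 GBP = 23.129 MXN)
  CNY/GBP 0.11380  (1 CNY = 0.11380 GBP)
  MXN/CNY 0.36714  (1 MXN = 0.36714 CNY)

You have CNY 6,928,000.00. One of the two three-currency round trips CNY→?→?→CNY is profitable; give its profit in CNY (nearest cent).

Profitable loop is CNY → MXN → GBP → CNY:
CNY 6,928,000.00 ÷ 0.36714 = MXN 18,870,185.76
MXN 18,870,185.76 ÷ 23.129 = GBP 815,866.91
GBP 815,866.91 ÷ 0.11380 = CNY 7,169,305.01
Profit = CNY 7,169,305.01 − CNY 6,928,000.00

Profit: CNY 241,305.01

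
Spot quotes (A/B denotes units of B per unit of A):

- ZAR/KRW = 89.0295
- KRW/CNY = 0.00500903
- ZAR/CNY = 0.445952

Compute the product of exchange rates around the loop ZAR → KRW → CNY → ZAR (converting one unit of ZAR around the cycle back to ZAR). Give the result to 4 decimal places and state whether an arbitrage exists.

1.0000 (no arbitrage)

Around ZAR → KRW → CNY → ZAR: 1 × 89.0295 × 0.00500903 ÷ 0.445952 = 0.999999
Product ≈ 1 (deviation 0.000%, within rounding noise).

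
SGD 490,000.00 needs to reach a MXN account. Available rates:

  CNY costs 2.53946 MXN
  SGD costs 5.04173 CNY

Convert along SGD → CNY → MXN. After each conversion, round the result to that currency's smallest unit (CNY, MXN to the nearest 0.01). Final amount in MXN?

MXN 6,273,603.12

SGD 490,000.00 × 5.04173 = CNY 2,470,447.70
CNY 2,470,447.70 × 2.53946 = MXN 6,273,603.12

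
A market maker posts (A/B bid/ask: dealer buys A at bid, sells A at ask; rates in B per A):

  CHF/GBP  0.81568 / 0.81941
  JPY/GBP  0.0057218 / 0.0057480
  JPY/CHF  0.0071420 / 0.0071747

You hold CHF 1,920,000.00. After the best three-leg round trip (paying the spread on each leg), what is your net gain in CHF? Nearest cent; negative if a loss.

Best loop CHF → GBP → JPY → CHF:
CHF 1,920,000.00 × 0.81568 (sell CHF at bid) = GBP 1,566,105.60
GBP 1,566,105.60 ÷ 0.0057480 (buy JPY at ask) = JPY 272,460,960
JPY 272,460,960 × 0.0071420 (sell JPY at bid) = CHF 1,945,916.18

Net profit: CHF 25,916.18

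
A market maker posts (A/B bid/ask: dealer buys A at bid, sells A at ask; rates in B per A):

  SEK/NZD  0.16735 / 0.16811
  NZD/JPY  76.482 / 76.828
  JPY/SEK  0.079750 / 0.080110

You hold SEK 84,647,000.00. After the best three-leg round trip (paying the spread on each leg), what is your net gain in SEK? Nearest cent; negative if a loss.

Net profit: SEK 1,755,680.38

Best loop SEK → NZD → JPY → SEK:
SEK 84,647,000.00 × 0.16735 (sell SEK at bid) = NZD 14,165,675.45
NZD 14,165,675.45 × 76.482 (sell NZD at bid) = JPY 1,083,419,190
JPY 1,083,419,190 × 0.079750 (sell JPY at bid) = SEK 86,402,680.38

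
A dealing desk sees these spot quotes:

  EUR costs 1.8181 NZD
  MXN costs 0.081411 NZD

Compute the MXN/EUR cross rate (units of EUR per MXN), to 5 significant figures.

1 MXN × 0.081411 = 0.081411 NZD
0.081411 NZD ÷ 1.8181 = 0.0447781 EUR

MXN/EUR = 0.044778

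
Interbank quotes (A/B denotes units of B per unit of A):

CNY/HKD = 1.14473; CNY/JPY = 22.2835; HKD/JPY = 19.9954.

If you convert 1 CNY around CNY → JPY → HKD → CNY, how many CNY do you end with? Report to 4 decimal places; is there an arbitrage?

Around CNY → JPY → HKD → CNY: 1 × 22.2835 ÷ 19.9954 ÷ 1.14473 = 0.973532
Product < 1; profitable direction is CNY → HKD → JPY → CNY.

0.9735 (arbitrage exists)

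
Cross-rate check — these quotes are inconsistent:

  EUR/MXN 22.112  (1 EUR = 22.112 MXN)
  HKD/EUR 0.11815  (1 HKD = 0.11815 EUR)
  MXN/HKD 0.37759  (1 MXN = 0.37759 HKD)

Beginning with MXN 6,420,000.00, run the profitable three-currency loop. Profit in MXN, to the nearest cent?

Profitable loop is MXN → EUR → HKD → MXN:
MXN 6,420,000.00 ÷ 22.112 = EUR 290,340.09
EUR 290,340.09 ÷ 0.11815 = HKD 2,457,385.42
HKD 2,457,385.42 ÷ 0.37759 = MXN 6,508,078.64
Profit = MXN 6,508,078.64 − MXN 6,420,000.00

Profit: MXN 88,078.64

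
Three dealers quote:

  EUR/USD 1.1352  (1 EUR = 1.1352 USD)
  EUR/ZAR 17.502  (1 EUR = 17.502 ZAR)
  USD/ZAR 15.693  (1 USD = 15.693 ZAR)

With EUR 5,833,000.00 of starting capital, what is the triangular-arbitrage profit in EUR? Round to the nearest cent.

Profit: EUR 104,213.33

Profitable loop is EUR → USD → ZAR → EUR:
EUR 5,833,000.00 × 1.1352 = USD 6,621,621.60
USD 6,621,621.60 × 15.693 = ZAR 103,913,107.77
ZAR 103,913,107.77 ÷ 17.502 = EUR 5,937,213.33
Profit = EUR 5,937,213.33 − EUR 5,833,000.00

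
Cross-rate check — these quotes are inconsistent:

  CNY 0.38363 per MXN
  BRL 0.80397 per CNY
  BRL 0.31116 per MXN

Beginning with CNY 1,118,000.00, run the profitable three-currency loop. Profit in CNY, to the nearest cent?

Profitable loop is CNY → MXN → BRL → CNY:
CNY 1,118,000.00 ÷ 0.38363 = MXN 2,914,266.35
MXN 2,914,266.35 × 0.31116 = BRL 906,803.12
BRL 906,803.12 ÷ 0.80397 = CNY 1,127,906.66
Profit = CNY 1,127,906.66 − CNY 1,118,000.00

Profit: CNY 9,906.66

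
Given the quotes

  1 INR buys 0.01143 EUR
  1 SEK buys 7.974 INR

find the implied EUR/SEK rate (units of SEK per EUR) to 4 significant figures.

EUR/SEK = 10.97

1 EUR ÷ 0.01143 = 87.4891 INR
87.4891 INR ÷ 7.974 = 10.9718 SEK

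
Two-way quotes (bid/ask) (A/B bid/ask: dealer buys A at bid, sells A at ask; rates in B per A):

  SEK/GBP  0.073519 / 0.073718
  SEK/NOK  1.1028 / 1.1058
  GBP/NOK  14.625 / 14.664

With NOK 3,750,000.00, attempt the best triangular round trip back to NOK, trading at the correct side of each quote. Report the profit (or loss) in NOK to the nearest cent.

Best loop NOK → GBP → SEK → NOK:
NOK 3,750,000.00 ÷ 14.664 (buy GBP at ask) = GBP 255,728.31
GBP 255,728.31 ÷ 0.073718 (buy SEK at ask) = SEK 3,469,007.76
SEK 3,469,007.76 × 1.1028 (sell SEK at bid) = NOK 3,825,621.76

Net profit: NOK 75,621.76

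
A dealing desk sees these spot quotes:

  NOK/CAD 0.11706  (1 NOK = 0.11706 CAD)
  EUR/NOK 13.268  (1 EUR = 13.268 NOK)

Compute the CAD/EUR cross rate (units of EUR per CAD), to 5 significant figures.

CAD/EUR = 0.64385

1 CAD ÷ 0.11706 = 8.54263 NOK
8.54263 NOK ÷ 13.268 = 0.643852 EUR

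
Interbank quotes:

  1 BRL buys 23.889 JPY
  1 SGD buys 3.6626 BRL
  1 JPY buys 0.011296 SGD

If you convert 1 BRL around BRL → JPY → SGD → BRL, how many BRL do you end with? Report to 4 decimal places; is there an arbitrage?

Around BRL → JPY → SGD → BRL: 1 × 23.889 × 0.011296 × 3.6626 = 0.988353
Product < 1; profitable direction is BRL → SGD → JPY → BRL.

0.9884 (arbitrage exists)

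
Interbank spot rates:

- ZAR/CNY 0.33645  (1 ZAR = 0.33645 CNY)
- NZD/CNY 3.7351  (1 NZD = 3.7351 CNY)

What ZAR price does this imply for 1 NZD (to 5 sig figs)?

1 NZD × 3.7351 = 3.7351 CNY
3.7351 CNY ÷ 0.33645 = 11.1015 ZAR

NZD/ZAR = 11.102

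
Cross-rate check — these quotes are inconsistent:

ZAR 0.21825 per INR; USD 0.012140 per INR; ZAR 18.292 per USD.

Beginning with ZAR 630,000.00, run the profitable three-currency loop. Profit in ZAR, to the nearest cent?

Profitable loop is ZAR → INR → USD → ZAR:
ZAR 630,000.00 ÷ 0.21825 = INR 2,886,597.94
INR 2,886,597.94 × 0.012140 = USD 35,043.30
USD 35,043.30 × 18.292 = ZAR 641,012.02
Profit = ZAR 641,012.02 − ZAR 630,000.00

Profit: ZAR 11,012.02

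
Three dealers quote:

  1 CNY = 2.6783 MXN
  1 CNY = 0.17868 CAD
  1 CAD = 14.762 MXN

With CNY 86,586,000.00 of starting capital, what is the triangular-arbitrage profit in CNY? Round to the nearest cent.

Profitable loop is CNY → MXN → CAD → CNY:
CNY 86,586,000.00 × 2.6783 = MXN 231,903,283.80
MXN 231,903,283.80 ÷ 14.762 = CAD 15,709,475.94
CAD 15,709,475.94 ÷ 0.17868 = CNY 87,919,610.13
Profit = CNY 87,919,610.13 − CNY 86,586,000.00

Profit: CNY 1,333,610.13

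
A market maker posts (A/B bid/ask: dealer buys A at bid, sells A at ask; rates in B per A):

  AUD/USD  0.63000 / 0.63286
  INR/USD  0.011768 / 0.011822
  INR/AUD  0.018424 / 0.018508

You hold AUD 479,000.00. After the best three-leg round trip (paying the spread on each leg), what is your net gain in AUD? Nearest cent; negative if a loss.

Net profit: AUD 2,250.32

Best loop AUD → INR → USD → AUD:
AUD 479,000.00 ÷ 0.018508 (buy INR at ask) = INR 25,880,700.24
INR 25,880,700.24 × 0.011768 (sell INR at bid) = USD 304,564.08
USD 304,564.08 ÷ 0.63286 (buy AUD at ask) = AUD 481,250.32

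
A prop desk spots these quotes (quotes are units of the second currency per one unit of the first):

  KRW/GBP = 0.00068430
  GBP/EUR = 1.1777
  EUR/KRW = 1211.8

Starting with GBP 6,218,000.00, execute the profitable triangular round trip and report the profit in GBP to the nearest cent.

Profitable loop is GBP → KRW → EUR → GBP:
GBP 6,218,000.00 ÷ 0.00068430 = KRW 9,086,657,899
KRW 9,086,657,899 ÷ 1211.8 = EUR 7,498,479.86
EUR 7,498,479.86 ÷ 1.1777 = GBP 6,367,054.31
Profit = GBP 6,367,054.31 − GBP 6,218,000.00

Profit: GBP 149,054.31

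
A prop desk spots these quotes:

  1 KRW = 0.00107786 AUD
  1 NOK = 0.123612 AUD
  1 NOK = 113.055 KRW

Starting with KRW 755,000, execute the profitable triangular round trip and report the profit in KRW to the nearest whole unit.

Profitable loop is KRW → NOK → AUD → KRW:
KRW 755,000 ÷ 113.055 = NOK 6,678.17
NOK 6,678.17 × 0.123612 = AUD 825.50
AUD 825.50 ÷ 0.00107786 = KRW 765,871
Profit = KRW 765,871 − KRW 755,000

Profit: KRW 10,871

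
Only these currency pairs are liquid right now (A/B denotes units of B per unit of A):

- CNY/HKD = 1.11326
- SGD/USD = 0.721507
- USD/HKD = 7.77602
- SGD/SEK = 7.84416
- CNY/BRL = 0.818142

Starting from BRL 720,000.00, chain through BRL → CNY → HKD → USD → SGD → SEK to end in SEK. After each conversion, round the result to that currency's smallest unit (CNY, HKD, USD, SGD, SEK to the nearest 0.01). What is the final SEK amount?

SEK 1,369,774.05

BRL 720,000.00 ÷ 0.818142 = CNY 880,042.83
CNY 880,042.83 × 1.11326 = HKD 979,716.48
HKD 979,716.48 ÷ 7.77602 = USD 125,992.02
USD 125,992.02 ÷ 0.721507 = SGD 174,623.42
SGD 174,623.42 × 7.84416 = SEK 1,369,774.05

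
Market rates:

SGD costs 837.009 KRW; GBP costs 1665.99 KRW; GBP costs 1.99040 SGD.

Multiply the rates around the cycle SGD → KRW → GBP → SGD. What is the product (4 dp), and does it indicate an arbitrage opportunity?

1.0000 (no arbitrage)

Around SGD → KRW → GBP → SGD: 1 × 837.009 ÷ 1665.99 × 1.99040 = 0.999996
Product ≈ 1 (deviation 0.000%, within rounding noise).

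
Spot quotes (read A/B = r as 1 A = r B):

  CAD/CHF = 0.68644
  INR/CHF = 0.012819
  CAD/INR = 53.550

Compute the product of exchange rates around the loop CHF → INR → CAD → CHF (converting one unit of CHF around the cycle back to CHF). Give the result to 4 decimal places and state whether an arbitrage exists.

1.0000 (no arbitrage)

Around CHF → INR → CAD → CHF: 1 ÷ 0.012819 ÷ 53.550 × 0.68644 = 0.999975
Product ≈ 1 (deviation 0.003%, within rounding noise).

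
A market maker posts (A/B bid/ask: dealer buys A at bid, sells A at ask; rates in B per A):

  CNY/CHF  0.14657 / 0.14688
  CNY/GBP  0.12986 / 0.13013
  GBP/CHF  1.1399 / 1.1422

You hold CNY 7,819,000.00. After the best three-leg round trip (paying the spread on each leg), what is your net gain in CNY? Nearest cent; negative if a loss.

Net profit: CNY 61,081.36

Best loop CNY → GBP → CHF → CNY:
CNY 7,819,000.00 × 0.12986 (sell CNY at bid) = GBP 1,015,375.34
GBP 1,015,375.34 × 1.1399 (sell GBP at bid) = CHF 1,157,426.35
CHF 1,157,426.35 ÷ 0.14688 (buy CNY at ask) = CNY 7,880,081.36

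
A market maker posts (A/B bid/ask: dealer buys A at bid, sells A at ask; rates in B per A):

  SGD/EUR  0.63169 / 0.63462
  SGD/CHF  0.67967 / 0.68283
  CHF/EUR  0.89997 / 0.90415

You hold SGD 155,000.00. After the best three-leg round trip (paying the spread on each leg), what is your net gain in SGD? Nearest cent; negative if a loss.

Net profit: SGD 3,592.49

Best loop SGD → EUR → CHF → SGD:
SGD 155,000.00 × 0.63169 (sell SGD at bid) = EUR 97,911.95
EUR 97,911.95 ÷ 0.90415 (buy CHF at ask) = CHF 108,291.71
CHF 108,291.71 ÷ 0.68283 (buy SGD at ask) = SGD 158,592.49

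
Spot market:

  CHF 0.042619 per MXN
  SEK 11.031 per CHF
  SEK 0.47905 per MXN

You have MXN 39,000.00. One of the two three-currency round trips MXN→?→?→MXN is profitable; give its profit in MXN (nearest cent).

Profitable loop is MXN → SEK → CHF → MXN:
MXN 39,000.00 × 0.47905 = SEK 18,682.95
SEK 18,682.95 ÷ 11.031 = CHF 1,693.68
CHF 1,693.68 ÷ 0.042619 = MXN 39,739.95
Profit = MXN 39,739.95 − MXN 39,000.00

Profit: MXN 739.95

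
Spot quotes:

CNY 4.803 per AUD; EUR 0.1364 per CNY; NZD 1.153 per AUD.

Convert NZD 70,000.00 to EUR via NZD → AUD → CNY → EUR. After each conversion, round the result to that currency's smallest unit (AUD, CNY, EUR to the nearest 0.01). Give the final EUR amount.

NZD 70,000.00 ÷ 1.153 = AUD 60,711.19
AUD 60,711.19 × 4.803 = CNY 291,595.85
CNY 291,595.85 × 0.1364 = EUR 39,773.67

EUR 39,773.67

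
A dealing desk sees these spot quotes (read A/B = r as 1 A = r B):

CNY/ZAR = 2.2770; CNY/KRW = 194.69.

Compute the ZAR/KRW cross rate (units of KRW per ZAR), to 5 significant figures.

1 ZAR ÷ 2.2770 = 0.439174 CNY
0.439174 CNY × 194.69 = 85.5029 KRW

ZAR/KRW = 85.503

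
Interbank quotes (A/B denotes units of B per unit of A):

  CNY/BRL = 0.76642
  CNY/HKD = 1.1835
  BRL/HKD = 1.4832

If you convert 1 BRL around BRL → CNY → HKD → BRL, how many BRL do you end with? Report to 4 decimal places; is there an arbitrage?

Around BRL → CNY → HKD → BRL: 1 ÷ 0.76642 × 1.1835 ÷ 1.4832 = 1.041122
Product > 1; profitable direction is BRL → CNY → HKD → BRL.

1.0411 (arbitrage exists)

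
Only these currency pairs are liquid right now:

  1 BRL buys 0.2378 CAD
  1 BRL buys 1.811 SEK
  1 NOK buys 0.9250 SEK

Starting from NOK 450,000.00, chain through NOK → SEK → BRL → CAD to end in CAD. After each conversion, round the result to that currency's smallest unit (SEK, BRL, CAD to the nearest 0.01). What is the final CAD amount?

CAD 54,657.23

NOK 450,000.00 × 0.9250 = SEK 416,250.00
SEK 416,250.00 ÷ 1.811 = BRL 229,845.39
BRL 229,845.39 × 0.2378 = CAD 54,657.23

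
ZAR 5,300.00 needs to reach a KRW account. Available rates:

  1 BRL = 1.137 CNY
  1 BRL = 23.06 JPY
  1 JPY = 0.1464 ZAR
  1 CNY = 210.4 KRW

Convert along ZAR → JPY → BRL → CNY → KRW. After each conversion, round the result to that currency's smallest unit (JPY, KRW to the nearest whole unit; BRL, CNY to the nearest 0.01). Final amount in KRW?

KRW 375,560

ZAR 5,300.00 ÷ 0.1464 = JPY 36,202
JPY 36,202 ÷ 23.06 = BRL 1,569.90
BRL 1,569.90 × 1.137 = CNY 1,784.98
CNY 1,784.98 × 210.4 = KRW 375,560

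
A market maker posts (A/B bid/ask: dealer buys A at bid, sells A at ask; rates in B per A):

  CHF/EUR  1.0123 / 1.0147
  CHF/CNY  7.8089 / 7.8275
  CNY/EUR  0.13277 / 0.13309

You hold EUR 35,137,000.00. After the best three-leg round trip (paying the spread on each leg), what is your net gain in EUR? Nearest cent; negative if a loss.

Net profit: EUR 764,850.56

Best loop EUR → CHF → CNY → EUR:
EUR 35,137,000.00 ÷ 1.0147 (buy CHF at ask) = CHF 34,627,968.86
CHF 34,627,968.86 × 7.8089 (sell CHF at bid) = CNY 270,406,346.01
CNY 270,406,346.01 × 0.13277 (sell CNY at bid) = EUR 35,901,850.56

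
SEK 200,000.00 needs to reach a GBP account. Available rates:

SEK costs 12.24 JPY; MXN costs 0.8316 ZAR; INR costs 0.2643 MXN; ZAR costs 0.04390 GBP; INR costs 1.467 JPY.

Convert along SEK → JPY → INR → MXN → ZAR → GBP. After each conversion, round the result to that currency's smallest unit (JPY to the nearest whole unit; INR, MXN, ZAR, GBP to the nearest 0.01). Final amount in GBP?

GBP 16,101.17

SEK 200,000.00 × 12.24 = JPY 2,448,000
JPY 2,448,000 ÷ 1.467 = INR 1,668,711.66
INR 1,668,711.66 × 0.2643 = MXN 441,040.49
MXN 441,040.49 × 0.8316 = ZAR 366,769.27
ZAR 366,769.27 × 0.04390 = GBP 16,101.17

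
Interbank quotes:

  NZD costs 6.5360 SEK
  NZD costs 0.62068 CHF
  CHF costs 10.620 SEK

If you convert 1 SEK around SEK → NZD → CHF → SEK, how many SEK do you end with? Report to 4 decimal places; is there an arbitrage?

1.0085 (arbitrage exists)

Around SEK → NZD → CHF → SEK: 1 ÷ 6.5360 × 0.62068 × 10.620 = 1.008510
Product > 1; profitable direction is SEK → NZD → CHF → SEK.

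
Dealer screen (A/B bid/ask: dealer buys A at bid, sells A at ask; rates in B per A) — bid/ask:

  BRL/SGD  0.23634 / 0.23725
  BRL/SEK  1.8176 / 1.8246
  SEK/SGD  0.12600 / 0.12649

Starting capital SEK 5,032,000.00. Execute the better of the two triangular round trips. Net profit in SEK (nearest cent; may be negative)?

Best loop SEK → BRL → SGD → SEK:
SEK 5,032,000.00 ÷ 1.8246 (buy BRL at ask) = BRL 2,757,864.74
BRL 2,757,864.74 × 0.23634 (sell BRL at bid) = SGD 651,793.75
SGD 651,793.75 ÷ 0.12649 (buy SEK at ask) = SEK 5,152,927.13

Net profit: SEK 120,927.13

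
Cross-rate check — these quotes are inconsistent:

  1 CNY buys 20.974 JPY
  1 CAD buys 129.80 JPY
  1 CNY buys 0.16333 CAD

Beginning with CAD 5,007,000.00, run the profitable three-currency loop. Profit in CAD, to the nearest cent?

Profitable loop is CAD → JPY → CNY → CAD:
CAD 5,007,000.00 × 129.80 = JPY 649,908,600
JPY 649,908,600 ÷ 20.974 = CNY 30,986,392.68
CNY 30,986,392.68 × 0.16333 = CAD 5,061,007.52
Profit = CAD 5,061,007.52 − CAD 5,007,000.00

Profit: CAD 54,007.52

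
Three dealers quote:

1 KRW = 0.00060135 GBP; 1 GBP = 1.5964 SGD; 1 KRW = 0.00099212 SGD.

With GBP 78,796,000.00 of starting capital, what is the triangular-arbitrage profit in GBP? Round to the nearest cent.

Profitable loop is GBP → KRW → SGD → GBP:
GBP 78,796,000.00 ÷ 0.00060135 = KRW 131,031,845,015
KRW 131,031,845,015 × 0.00099212 = SGD 129,999,314.08
SGD 129,999,314.08 ÷ 1.5964 = GBP 81,432,795.09
Profit = GBP 81,432,795.09 − GBP 78,796,000.00

Profit: GBP 2,636,795.09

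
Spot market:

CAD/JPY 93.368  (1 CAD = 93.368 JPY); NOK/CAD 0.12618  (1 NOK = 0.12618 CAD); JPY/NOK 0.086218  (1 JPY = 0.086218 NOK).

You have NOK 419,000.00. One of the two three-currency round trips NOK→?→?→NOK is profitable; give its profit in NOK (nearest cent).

Profitable loop is NOK → CAD → JPY → NOK:
NOK 419,000.00 × 0.12618 = CAD 52,869.42
CAD 52,869.42 × 93.368 = JPY 4,936,312
JPY 4,936,312 × 0.086218 = NOK 425,598.95
Profit = NOK 425,598.95 − NOK 419,000.00

Profit: NOK 6,598.95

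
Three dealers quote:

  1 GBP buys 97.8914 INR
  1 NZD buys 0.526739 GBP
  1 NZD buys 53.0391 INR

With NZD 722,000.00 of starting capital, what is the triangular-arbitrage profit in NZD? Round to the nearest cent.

Profit: NZD 20,665.64

Profitable loop is NZD → INR → GBP → NZD:
NZD 722,000.00 × 53.0391 = INR 38,294,230.20
INR 38,294,230.20 ÷ 97.8914 = GBP 391,190.95
GBP 391,190.95 ÷ 0.526739 = NZD 742,665.64
Profit = NZD 742,665.64 − NZD 722,000.00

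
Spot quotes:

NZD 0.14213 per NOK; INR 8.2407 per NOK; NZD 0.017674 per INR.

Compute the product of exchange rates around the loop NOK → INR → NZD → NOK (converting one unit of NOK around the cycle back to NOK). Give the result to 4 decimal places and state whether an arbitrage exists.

1.0247 (arbitrage exists)

Around NOK → INR → NZD → NOK: 1 × 8.2407 × 0.017674 ÷ 0.14213 = 1.024739
Product > 1; profitable direction is NOK → INR → NZD → NOK.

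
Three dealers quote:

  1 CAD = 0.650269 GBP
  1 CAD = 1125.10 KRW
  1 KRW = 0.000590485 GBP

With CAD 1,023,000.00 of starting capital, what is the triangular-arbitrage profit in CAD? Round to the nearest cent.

Profitable loop is CAD → KRW → GBP → CAD:
CAD 1,023,000.00 × 1125.10 = KRW 1,150,977,300
KRW 1,150,977,300 × 0.000590485 = GBP 679,634.83
GBP 679,634.83 ÷ 0.650269 = CAD 1,045,159.51
Profit = CAD 1,045,159.51 − CAD 1,023,000.00

Profit: CAD 22,159.51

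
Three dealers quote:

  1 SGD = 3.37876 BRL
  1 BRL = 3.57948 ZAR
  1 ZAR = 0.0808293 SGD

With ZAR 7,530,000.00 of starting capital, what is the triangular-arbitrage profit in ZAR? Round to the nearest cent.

Profit: ZAR 172,804.48

Profitable loop is ZAR → BRL → SGD → ZAR:
ZAR 7,530,000.00 ÷ 3.57948 = BRL 2,103,657.51
BRL 2,103,657.51 ÷ 3.37876 = SGD 622,612.29
SGD 622,612.29 ÷ 0.0808293 = ZAR 7,702,804.48
Profit = ZAR 7,702,804.48 − ZAR 7,530,000.00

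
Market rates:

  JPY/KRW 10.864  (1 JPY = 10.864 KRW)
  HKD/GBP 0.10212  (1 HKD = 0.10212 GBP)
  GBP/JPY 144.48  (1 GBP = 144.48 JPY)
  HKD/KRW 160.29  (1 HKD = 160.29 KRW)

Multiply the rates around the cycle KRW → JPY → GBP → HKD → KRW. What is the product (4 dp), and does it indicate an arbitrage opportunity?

Around KRW → JPY → GBP → HKD → KRW: 1 ÷ 10.864 ÷ 144.48 ÷ 0.10212 × 160.29 = 0.999996
Product ≈ 1 (deviation 0.000%, within rounding noise).

1.0000 (no arbitrage)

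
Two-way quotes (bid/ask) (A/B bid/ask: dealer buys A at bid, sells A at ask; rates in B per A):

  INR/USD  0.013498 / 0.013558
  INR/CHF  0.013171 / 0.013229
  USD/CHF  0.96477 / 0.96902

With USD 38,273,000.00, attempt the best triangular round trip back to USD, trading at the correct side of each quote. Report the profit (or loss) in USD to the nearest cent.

Net profit: USD 96,212.42

Best loop USD → INR → CHF → USD:
USD 38,273,000.00 ÷ 0.013558 (buy INR at ask) = INR 2,822,908,983.63
INR 2,822,908,983.63 × 0.013171 (sell INR at bid) = CHF 37,180,534.22
CHF 37,180,534.22 ÷ 0.96902 (buy USD at ask) = USD 38,369,212.42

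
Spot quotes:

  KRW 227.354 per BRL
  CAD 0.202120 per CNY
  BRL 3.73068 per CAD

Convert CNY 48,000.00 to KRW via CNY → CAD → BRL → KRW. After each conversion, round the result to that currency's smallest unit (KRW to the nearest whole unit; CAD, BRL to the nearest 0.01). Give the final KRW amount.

KRW 8,228,887

CNY 48,000.00 × 0.202120 = CAD 9,701.76
CAD 9,701.76 × 3.73068 = BRL 36,194.16
BRL 36,194.16 × 227.354 = KRW 8,228,887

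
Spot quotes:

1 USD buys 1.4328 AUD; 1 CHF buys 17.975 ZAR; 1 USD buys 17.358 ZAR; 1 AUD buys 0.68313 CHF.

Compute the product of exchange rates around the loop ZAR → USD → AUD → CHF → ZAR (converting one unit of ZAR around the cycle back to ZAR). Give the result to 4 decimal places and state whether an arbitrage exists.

1.0136 (arbitrage exists)

Around ZAR → USD → AUD → CHF → ZAR: 1 ÷ 17.358 × 1.4328 × 0.68313 × 17.975 = 1.013580
Product > 1; profitable direction is ZAR → USD → AUD → CHF → ZAR.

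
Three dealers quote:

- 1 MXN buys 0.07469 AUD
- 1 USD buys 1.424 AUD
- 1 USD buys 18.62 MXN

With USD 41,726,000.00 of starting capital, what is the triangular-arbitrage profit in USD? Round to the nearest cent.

Profitable loop is USD → AUD → MXN → USD:
USD 41,726,000.00 × 1.424 = AUD 59,417,824.00
AUD 59,417,824.00 ÷ 0.07469 = MXN 795,525,826.75
MXN 795,525,826.75 ÷ 18.62 = USD 42,724,265.67
Profit = USD 42,724,265.67 − USD 41,726,000.00

Profit: USD 998,265.67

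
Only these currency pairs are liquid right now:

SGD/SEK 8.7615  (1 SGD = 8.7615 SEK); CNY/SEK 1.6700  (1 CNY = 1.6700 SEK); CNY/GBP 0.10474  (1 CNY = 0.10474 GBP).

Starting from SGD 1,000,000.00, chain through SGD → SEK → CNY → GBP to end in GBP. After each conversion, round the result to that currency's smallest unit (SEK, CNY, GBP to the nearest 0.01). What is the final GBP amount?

SGD 1,000,000.00 × 8.7615 = SEK 8,761,500.00
SEK 8,761,500.00 ÷ 1.6700 = CNY 5,246,407.19
CNY 5,246,407.19 × 0.10474 = GBP 549,508.69

GBP 549,508.69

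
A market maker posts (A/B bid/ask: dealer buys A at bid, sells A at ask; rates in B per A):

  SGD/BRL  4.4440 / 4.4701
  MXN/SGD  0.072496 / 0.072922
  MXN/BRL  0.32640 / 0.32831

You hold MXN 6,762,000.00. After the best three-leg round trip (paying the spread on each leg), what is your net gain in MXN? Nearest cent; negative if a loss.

Net profit: MXN 8,948.43

Best loop MXN → BRL → SGD → MXN:
MXN 6,762,000.00 × 0.32640 (sell MXN at bid) = BRL 2,207,116.80
BRL 2,207,116.80 ÷ 4.4701 (buy SGD at ask) = SGD 493,751.10
SGD 493,751.10 ÷ 0.072922 (buy MXN at ask) = MXN 6,770,948.43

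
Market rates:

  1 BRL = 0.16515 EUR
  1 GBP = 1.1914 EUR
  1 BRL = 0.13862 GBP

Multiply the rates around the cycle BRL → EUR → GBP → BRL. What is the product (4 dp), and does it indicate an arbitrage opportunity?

1.0000 (no arbitrage)

Around BRL → EUR → GBP → BRL: 1 × 0.16515 ÷ 1.1914 ÷ 0.13862 = 0.999989
Product ≈ 1 (deviation 0.001%, within rounding noise).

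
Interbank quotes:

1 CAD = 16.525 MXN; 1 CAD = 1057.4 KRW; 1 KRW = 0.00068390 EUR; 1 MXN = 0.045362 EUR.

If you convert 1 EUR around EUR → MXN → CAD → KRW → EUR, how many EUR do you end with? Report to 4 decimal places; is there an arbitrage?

0.9647 (arbitrage exists)

Around EUR → MXN → CAD → KRW → EUR: 1 ÷ 0.045362 ÷ 16.525 × 1057.4 × 0.00068390 = 0.964713
Product < 1; profitable direction is EUR → KRW → CAD → MXN → EUR.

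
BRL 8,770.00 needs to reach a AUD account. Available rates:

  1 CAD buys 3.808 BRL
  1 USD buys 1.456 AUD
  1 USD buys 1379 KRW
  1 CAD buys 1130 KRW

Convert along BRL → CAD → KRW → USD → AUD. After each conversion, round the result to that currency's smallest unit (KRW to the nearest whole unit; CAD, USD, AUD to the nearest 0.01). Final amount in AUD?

AUD 2,747.76

BRL 8,770.00 ÷ 3.808 = CAD 2,303.05
CAD 2,303.05 × 1130 = KRW 2,602,446
KRW 2,602,446 ÷ 1379 = USD 1,887.20
USD 1,887.20 × 1.456 = AUD 2,747.76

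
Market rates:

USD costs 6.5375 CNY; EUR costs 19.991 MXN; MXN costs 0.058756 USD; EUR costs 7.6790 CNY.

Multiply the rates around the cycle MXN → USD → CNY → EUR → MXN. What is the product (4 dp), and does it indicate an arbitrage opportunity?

Around MXN → USD → CNY → EUR → MXN: 1 × 0.058756 × 6.5375 ÷ 7.6790 × 19.991 = 0.999986
Product ≈ 1 (deviation 0.001%, within rounding noise).

1.0000 (no arbitrage)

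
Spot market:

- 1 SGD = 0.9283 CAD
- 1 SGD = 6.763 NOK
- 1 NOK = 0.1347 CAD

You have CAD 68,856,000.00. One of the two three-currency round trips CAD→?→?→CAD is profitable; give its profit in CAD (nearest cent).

Profit: CAD 1,309,424.54

Profitable loop is CAD → NOK → SGD → CAD:
CAD 68,856,000.00 ÷ 0.1347 = NOK 511,180,400.89
NOK 511,180,400.89 ÷ 6.763 = SGD 75,584,858.92
SGD 75,584,858.92 × 0.9283 = CAD 70,165,424.54
Profit = CAD 70,165,424.54 − CAD 68,856,000.00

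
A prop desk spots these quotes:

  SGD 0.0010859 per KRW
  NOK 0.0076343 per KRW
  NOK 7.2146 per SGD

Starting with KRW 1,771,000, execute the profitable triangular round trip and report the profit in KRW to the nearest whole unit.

Profitable loop is KRW → SGD → NOK → KRW:
KRW 1,771,000 × 0.0010859 = SGD 1,923.13
SGD 1,923.13 × 7.2146 = NOK 13,874.61
NOK 13,874.61 ÷ 0.0076343 = KRW 1,817,404
Profit = KRW 1,817,404 − KRW 1,771,000

Profit: KRW 46,404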